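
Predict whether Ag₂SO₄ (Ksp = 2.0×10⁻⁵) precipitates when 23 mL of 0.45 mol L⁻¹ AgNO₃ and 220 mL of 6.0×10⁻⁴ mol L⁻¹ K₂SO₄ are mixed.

After mixing, V = 23 mL + 220 mL = 243 mL.
[Ag⁺] = (0.45)(23)/243 = 4.3×10⁻² mol L⁻¹
[SO₄²⁻] = (6.0×10⁻⁴)(220)/243 = 5.4×10⁻⁴ mol L⁻¹
Q = [Ag⁺]^2[SO₄²⁻] = 9.9×10⁻⁷
Q < Ksp (9.9×10⁻⁷ vs 2.0×10⁻⁵); the solution remains unsaturated and no precipitate forms.

No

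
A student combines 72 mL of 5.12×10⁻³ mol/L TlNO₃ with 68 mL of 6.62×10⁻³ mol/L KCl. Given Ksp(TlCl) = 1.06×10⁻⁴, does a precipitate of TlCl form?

The combined volume is 140 mL.
[Tl⁺] = (5.12×10⁻³)(72)/140 = 2.63×10⁻³ mol/L
[Cl⁻] = (6.62×10⁻³)(68)/140 = 3.22×10⁻³ mol/L
Q = [Tl⁺][Cl⁻] = 8.47×10⁻⁶
Q = 8.47×10⁻⁶ < Ksp = 1.06×10⁻⁴, so the solution is unsaturated and no precipitate forms.

No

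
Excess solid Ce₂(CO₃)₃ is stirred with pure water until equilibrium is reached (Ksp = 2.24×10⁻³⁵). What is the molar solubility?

4.61×10⁻⁸ M

Ce₂(CO₃)₃(s) ⇌ 2 Ce³⁺(aq) + 3 CO₃²⁻(aq)
For each mole of Ce₂(CO₃)₃ that dissolves per liter, [Ce³⁺] = 2s and [CO₃²⁻] = 3s; let s denote this solubility.
Ksp = [Ce³⁺]^2[CO₃²⁻]^3 = (2s)^2 · (3s)^3 = 108s^5
108s^5 = 2.24×10⁻³⁵  ⇒  s^5 = 2.07×10⁻³⁷
Taking the 5th root, s = 4.61×10⁻⁸ mol/L.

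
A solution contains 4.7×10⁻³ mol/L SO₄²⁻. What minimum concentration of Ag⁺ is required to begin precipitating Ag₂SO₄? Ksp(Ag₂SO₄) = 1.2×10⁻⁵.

5.1×10⁻² M

A salt starts to precipitate once the ion product Q reaches its Ksp.
Ag₂SO₄(s) ⇌ 2 Ag⁺(aq) + SO₄²⁻(aq)
Ksp = [Ag⁺]^2[SO₄²⁻] = [Ag⁺]^2(4.7×10⁻³)
[Ag⁺]^2 = 1.2×10⁻⁵ / (4.7×10⁻³) = 2.6×10⁻³
[Ag⁺] = 5.1×10⁻² mol/L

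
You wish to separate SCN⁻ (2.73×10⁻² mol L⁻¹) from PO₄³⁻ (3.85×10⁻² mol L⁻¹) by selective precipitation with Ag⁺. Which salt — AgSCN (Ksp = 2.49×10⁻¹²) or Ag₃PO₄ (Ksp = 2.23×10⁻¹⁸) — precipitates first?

Each salt precipitates once Q = Ksp for that salt.
For AgSCN: [Ag⁺] = (Ksp/[SCN⁻]) = 9.12×10⁻¹¹ mol L⁻¹
For Ag₃PO₄: [Ag⁺] = (Ksp/[PO₄³⁻])^(1/3) = 3.87×10⁻⁶ mol L⁻¹
The smaller threshold [Ag⁺] is reached first, so AgSCN precipitates first.

AgSCN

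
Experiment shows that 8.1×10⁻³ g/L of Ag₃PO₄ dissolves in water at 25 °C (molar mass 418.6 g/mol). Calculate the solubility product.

Ksp = 3.8×10⁻¹⁸

Convert to molarity: s = 8.1×10⁻³ / 418.6 = 1.935×10⁻⁵ mol/L
Ag₃PO₄(s) ⇌ 3 Ag⁺(aq) + PO₄³⁻(aq)
Let s be the molar solubility. Then [Ag⁺] = 3s and [PO₄³⁻] = s.
Ksp = [Ag⁺]^3[PO₄³⁻] = (3s)^3 · s = 27s^4
Ksp = 27 × (1.935×10⁻⁵)^4 = 3.8×10⁻¹⁸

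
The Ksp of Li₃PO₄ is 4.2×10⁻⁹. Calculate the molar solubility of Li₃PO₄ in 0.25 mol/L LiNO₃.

Li₃PO₄(s) ⇌ 3 Li⁺(aq) + PO₄³⁻(aq)
Li⁺ is already present at 0.25 mol/L. If s mol/L of Li₃PO₄ dissolves, [PO₄³⁻] = s while [Li⁺] ≈ 0.25 mol/L.
Ksp = [Li⁺]^3[PO₄³⁻] = (0.25)^3s
s = 4.2×10⁻⁹ / (0.25)^3 = 2.7×10⁻⁷
s = 2.7×10⁻⁷ mol/L

2.7×10⁻⁷ M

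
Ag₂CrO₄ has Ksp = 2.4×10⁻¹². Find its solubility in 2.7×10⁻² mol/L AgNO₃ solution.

Ag₂CrO₄(s) ⇌ 2 Ag⁺(aq) + CrO₄²⁻(aq)
Ag⁺ is already present at 2.7×10⁻² mol/L. If s mol/L of Ag₂CrO₄ dissolves, [CrO₄²⁻] = s while [Ag⁺] ≈ 2.7×10⁻² mol/L.
Ksp = [Ag⁺]^2[CrO₄²⁻] = (2.7×10⁻²)^2s
s = 2.4×10⁻¹² / (2.7×10⁻²)^2 = 3.3×10⁻⁹
s = 3.3×10⁻⁹ mol/L

3.3×10⁻⁹ M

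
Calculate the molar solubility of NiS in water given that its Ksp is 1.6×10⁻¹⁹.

4.0×10⁻¹⁰ M

NiS(s) ⇌ Ni²⁺(aq) + S²⁻(aq)
With molar solubility s: [Ni²⁺] = s, [S²⁻] = s.
Ksp = [Ni²⁺][S²⁻] = s · s = s^2
s^2 = 1.6×10⁻¹⁹
s = 4.0×10⁻¹⁰ M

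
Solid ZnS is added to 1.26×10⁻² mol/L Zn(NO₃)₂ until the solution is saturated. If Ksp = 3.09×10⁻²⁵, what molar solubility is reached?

ZnS(s) ⇌ Zn²⁺(aq) + S²⁻(aq)
Let s be the solubility of ZnS here. The common ion gives [Zn²⁺] ≈ 1.26×10⁻² mol/L, and [S²⁻] = s.
Ksp = [Zn²⁺][S²⁻] = (1.26×10⁻²)s
s = 3.09×10⁻²⁵ / (1.26×10⁻²) = 2.45×10⁻²³
s = 2.45×10⁻²³ mol/L

2.45×10⁻²³ M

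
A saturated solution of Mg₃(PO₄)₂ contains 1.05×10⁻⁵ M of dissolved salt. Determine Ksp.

Mg₃(PO₄)₂(s) ⇌ 3 Mg²⁺(aq) + 2 PO₄³⁻(aq)
Let s be the molar solubility. Then [Mg²⁺] = 3s and [PO₄³⁻] = 2s.
Ksp = [Mg²⁺]^3[PO₄³⁻]^2 = (3s)^3 · (2s)^2 = 108s^5
Ksp = 108 × (1.05×10⁻⁵)^5 = 1.38×10⁻²³

Ksp = 1.38×10⁻²³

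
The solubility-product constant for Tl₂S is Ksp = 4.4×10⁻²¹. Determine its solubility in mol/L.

1.0×10⁻⁷ M

Tl₂S(s) ⇌ 2 Tl⁺(aq) + S²⁻(aq)
Let s be the molar solubility. Then [Tl⁺] = 2s and [S²⁻] = s.
Ksp = [Tl⁺]^2[S²⁻] = (2s)^2 · s = 4s^3
4s^3 = 4.4×10⁻²¹  ⇒  s^3 = 1.1×10⁻²¹
s = 1.0×10⁻⁷ mol/L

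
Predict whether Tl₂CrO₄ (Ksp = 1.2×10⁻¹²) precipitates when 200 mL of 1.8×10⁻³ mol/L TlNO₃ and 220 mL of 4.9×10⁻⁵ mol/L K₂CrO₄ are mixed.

The combined volume is 420 mL.
[Tl⁺] = (1.8×10⁻³)(200)/420 = 8.6×10⁻⁴ mol/L
[CrO₄²⁻] = (4.9×10⁻⁵)(220)/420 = 2.6×10⁻⁵ mol/L
Q = [Tl⁺]^2[CrO₄²⁻] = 1.9×10⁻¹¹
Because Q > Ksp (1.9×10⁻¹¹ vs 1.2×10⁻¹²), a precipitate of Tl₂CrO₄ forms.

Yes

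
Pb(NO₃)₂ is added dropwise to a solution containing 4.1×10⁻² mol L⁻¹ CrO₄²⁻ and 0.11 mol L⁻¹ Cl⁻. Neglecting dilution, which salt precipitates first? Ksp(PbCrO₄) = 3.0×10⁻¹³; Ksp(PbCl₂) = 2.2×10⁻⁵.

Precipitation of each salt begins when its ion product equals Ksp.
For PbCrO₄: [Pb²⁺] = (Ksp/[CrO₄²⁻]) = 7.3×10⁻¹² mol L⁻¹
For PbCl₂: [Pb²⁺] = (Ksp/[Cl⁻]^2) = 1.8×10⁻³ mol L⁻¹
The smaller threshold [Pb²⁺] is reached first, so PbCrO₄ precipitates first.

PbCrO₄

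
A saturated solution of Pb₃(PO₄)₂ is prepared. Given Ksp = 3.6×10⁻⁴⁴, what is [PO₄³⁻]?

Pb₃(PO₄)₂(s) ⇌ 3 Pb²⁺(aq) + 2 PO₄³⁻(aq)
Call the molar solubility s, so that [Pb²⁺] = 3s and [PO₄³⁻] = 2s.
Ksp = [Pb²⁺]^3[PO₄³⁻]^2 = (3s)^3 · (2s)^2 = 108s^5 = 3.6×10⁻⁴⁴
s = 8.0×10⁻¹⁰ M
[PO₄³⁻] = 2s = 1.6×10⁻⁹ M

1.6×10⁻⁹ M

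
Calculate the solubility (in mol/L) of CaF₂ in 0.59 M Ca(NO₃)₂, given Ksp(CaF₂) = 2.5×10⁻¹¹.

3.3×10⁻⁶ M

CaF₂(s) ⇌ Ca²⁺(aq) + 2 F⁻(aq)
Let s be the solubility of CaF₂ here. The common ion gives [Ca²⁺] ≈ 0.59 M, and [F⁻] = 2s.
Ksp = [Ca²⁺][F⁻]^2 = (0.59)(2s)^2
(2s)^2 = 2.5×10⁻¹¹ / (0.59) = 4.2×10⁻¹¹
s = 3.3×10⁻⁶ M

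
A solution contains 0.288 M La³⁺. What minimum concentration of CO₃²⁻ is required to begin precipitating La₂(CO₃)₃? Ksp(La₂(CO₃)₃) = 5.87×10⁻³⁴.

1.92×10⁻¹¹ M

Each salt precipitates once Q = Ksp for that salt.
La₂(CO₃)₃(s) ⇌ 2 La³⁺(aq) + 3 CO₃²⁻(aq)
Ksp = [La³⁺]^2[CO₃²⁻]^3 = [CO₃²⁻]^3(0.288)^2
[CO₃²⁻]^3 = 5.87×10⁻³⁴ / (0.288)^2 = 7.08×10⁻³³
[CO₃²⁻] = 1.92×10⁻¹¹ M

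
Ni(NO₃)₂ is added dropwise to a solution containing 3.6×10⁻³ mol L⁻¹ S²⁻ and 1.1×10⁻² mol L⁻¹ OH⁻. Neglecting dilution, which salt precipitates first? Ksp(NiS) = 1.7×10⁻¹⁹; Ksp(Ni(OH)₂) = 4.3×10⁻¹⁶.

NiS

Precipitation begins when Q = Ksp.
For NiS: [Ni²⁺] = (Ksp/[S²⁻]) = 4.7×10⁻¹⁷ mol L⁻¹
For Ni(OH)₂: [Ni²⁺] = (Ksp/[OH⁻]^2) = 3.6×10⁻¹² mol L⁻¹
The smaller threshold [Ni²⁺] is reached first, so NiS precipitates first.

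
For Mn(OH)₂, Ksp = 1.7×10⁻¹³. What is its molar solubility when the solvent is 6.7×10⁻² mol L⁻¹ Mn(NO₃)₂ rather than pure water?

8.0×10⁻⁷ M

Mn(OH)₂(s) ⇌ Mn²⁺(aq) + 2 OH⁻(aq)
Mn²⁺ is already present at 6.7×10⁻² mol L⁻¹. If s mol/L of Mn(OH)₂ dissolves, [OH⁻] = 2s while [Mn²⁺] ≈ 6.7×10⁻² mol L⁻¹.
Ksp = [Mn²⁺][OH⁻]^2 = (6.7×10⁻²)(2s)^2
(2s)^2 = 1.7×10⁻¹³ / (6.7×10⁻²) = 2.5×10⁻¹²
s = 8.0×10⁻⁷ mol L⁻¹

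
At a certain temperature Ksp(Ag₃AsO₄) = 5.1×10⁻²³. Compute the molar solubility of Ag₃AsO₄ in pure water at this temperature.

1.2×10⁻⁶ M

Ag₃AsO₄(s) ⇌ 3 Ag⁺(aq) + AsO₄³⁻(aq)
With molar solubility s: [Ag⁺] = 3s, [AsO₄³⁻] = s.
Ksp = [Ag⁺]^3[AsO₄³⁻] = (3s)^3 · s = 27s^4
27s^4 = 5.1×10⁻²³  ⇒  s^4 = 1.9×10⁻²⁴
s = 1.2×10⁻⁶ mol/L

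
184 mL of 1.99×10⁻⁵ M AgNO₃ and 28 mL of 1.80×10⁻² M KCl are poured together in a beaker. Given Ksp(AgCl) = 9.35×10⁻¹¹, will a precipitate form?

After mixing, V = 184 mL + 28 mL = 212 mL.
[Ag⁺] = (1.99×10⁻⁵)(184)/212 = 1.73×10⁻⁵ M
[Cl⁻] = (1.80×10⁻²)(28)/212 = 2.38×10⁻³ M
Q = [Ag⁺][Cl⁻] = 4.11×10⁻⁸
Because Q > Ksp (4.11×10⁻⁸ vs 9.35×10⁻¹¹), a precipitate of AgCl forms.

Yes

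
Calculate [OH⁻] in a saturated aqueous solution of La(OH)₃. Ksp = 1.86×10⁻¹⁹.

La(OH)₃(s) ⇌ La³⁺(aq) + 3 OH⁻(aq)
Call the molar solubility s, so that [La³⁺] = s and [OH⁻] = 3s.
Ksp = [La³⁺][OH⁻]^3 = s · (3s)^3 = 27s^4 = 1.86×10⁻¹⁹
s = 9.11×10⁻⁶ mol/L
[OH⁻] = 3s = 2.73×10⁻⁵ mol/L

2.73×10⁻⁵ M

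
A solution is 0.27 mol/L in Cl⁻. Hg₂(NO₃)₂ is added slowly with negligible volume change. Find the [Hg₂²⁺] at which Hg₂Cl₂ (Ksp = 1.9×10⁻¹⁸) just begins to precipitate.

Precipitation of each salt begins when its ion product equals Ksp.
Hg₂Cl₂(s) ⇌ Hg₂²⁺(aq) + 2 Cl⁻(aq)
Ksp = [Hg₂²⁺][Cl⁻]^2 = [Hg₂²⁺](0.27)^2
[Hg₂²⁺] = 1.9×10⁻¹⁸ / (0.27)^2 = 2.6×10⁻¹⁷
[Hg₂²⁺] = 2.6×10⁻¹⁷ mol/L

2.6×10⁻¹⁷ M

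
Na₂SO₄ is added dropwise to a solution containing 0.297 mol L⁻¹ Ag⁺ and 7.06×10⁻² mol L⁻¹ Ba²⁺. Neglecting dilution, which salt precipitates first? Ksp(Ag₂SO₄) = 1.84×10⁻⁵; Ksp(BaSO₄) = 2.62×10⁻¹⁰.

BaSO₄

Each salt precipitates once Q = Ksp for that salt.
For Ag₂SO₄: [SO₄²⁻] = (Ksp/[Ag⁺]^2) = 2.09×10⁻⁴ mol L⁻¹
For BaSO₄: [SO₄²⁻] = (Ksp/[Ba²⁺]) = 3.71×10⁻⁹ mol L⁻¹
Since BaSO₄ needs less SO₄²⁻ to reach saturation, it precipitates first.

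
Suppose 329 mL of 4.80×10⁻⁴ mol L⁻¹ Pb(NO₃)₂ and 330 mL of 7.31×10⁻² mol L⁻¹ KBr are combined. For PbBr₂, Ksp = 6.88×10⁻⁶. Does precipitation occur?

Total volume after mixing = 329 + 330 = 659 mL.
[Pb²⁺] = (4.80×10⁻⁴)(329)/659 = 2.40×10⁻⁴ mol L⁻¹
[Br⁻] = (7.31×10⁻²)(330)/659 = 3.66×10⁻² mol L⁻¹
Q = [Pb²⁺][Br⁻]^2 = 3.21×10⁻⁷
Q < Ksp (3.21×10⁻⁷ vs 6.88×10⁻⁶); the solution remains unsaturated and no precipitate forms.

No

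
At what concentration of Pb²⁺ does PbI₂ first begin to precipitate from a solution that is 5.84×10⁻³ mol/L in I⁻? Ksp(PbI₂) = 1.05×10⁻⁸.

3.08×10⁻⁴ M

The threshold for precipitation is Q = Ksp.
PbI₂(s) ⇌ Pb²⁺(aq) + 2 I⁻(aq)
Ksp = [Pb²⁺][I⁻]^2 = [Pb²⁺](5.84×10⁻³)^2
[Pb²⁺] = 1.05×10⁻⁸ / (5.84×10⁻³)^2 = 3.08×10⁻⁴
[Pb²⁺] = 3.08×10⁻⁴ mol/L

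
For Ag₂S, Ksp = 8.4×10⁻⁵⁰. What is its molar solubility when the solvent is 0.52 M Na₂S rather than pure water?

2.0×10⁻²⁵ M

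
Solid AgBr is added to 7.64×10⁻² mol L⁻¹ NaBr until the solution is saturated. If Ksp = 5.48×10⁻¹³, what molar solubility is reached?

7.17×10⁻¹² M

AgBr(s) ⇌ Ag⁺(aq) + Br⁻(aq)
Let s be the solubility of AgBr here. The common ion gives [Br⁻] ≈ 7.64×10⁻² mol L⁻¹, and [Ag⁺] = s.
Ksp = [Ag⁺][Br⁻] = s(7.64×10⁻²)
s = 5.48×10⁻¹³ / (7.64×10⁻²) = 7.17×10⁻¹²
s = 7.17×10⁻¹² mol L⁻¹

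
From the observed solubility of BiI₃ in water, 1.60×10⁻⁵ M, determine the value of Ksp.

BiI₃(s) ⇌ Bi³⁺(aq) + 3 I⁻(aq)
If s mol/L of BiI₃ dissolves, [Bi³⁺] = s and [I⁻] = 3s.
Ksp = [Bi³⁺][I⁻]^3 = s · (3s)^3 = 27s^4
Ksp = 27 × (1.60×10⁻⁵)^4 = 1.77×10⁻¹⁸

Ksp = 1.77×10⁻¹⁸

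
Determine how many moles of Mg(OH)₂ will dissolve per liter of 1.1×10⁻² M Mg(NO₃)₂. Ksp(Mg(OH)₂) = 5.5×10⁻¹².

Mg(OH)₂(s) ⇌ Mg²⁺(aq) + 2 OH⁻(aq)
With Mg²⁺ already at 1.1×10⁻² M and s small, take [Mg²⁺] ≈ 1.1×10⁻² M and [OH⁻] = 2s.
Ksp = [Mg²⁺][OH⁻]^2 = (1.1×10⁻²)(2s)^2
(2s)^2 = 5.5×10⁻¹² / (1.1×10⁻²) = 5.0×10⁻¹⁰
s = 1.1×10⁻⁵ M

1.1×10⁻⁵ M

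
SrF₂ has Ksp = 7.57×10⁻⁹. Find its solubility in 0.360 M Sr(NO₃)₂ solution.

SrF₂(s) ⇌ Sr²⁺(aq) + 2 F⁻(aq)
The solution already contains Sr²⁺ at 0.360 M. Let s be the molar solubility of SrF₂.
[Sr²⁺] ≈ 0.360 M (common ion dominates); [F⁻] = 2s.
Ksp = [Sr²⁺][F⁻]^2 = (0.360)(2s)^2
(2s)^2 = 7.57×10⁻⁹ / (0.360) = 2.10×10⁻⁸
s = 7.25×10⁻⁵ M

7.25×10⁻⁵ M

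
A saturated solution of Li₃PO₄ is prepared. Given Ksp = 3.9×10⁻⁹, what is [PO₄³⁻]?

3.5×10⁻³ M

Li₃PO₄(s) ⇌ 3 Li⁺(aq) + PO₄³⁻(aq)
If s mol/L of Li₃PO₄ dissolves, [Li⁺] = 3s and [PO₄³⁻] = s.
Ksp = [Li⁺]^3[PO₄³⁻] = (3s)^3 · s = 27s^4 = 3.9×10⁻⁹
s = 3.5×10⁻³ mol L⁻¹
[PO₄³⁻] = s = 3.5×10⁻³ mol L⁻¹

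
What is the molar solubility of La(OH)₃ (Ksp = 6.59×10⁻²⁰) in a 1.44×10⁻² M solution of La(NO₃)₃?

La(OH)₃(s) ⇌ La³⁺(aq) + 3 OH⁻(aq)
With La³⁺ already at 1.44×10⁻² M and s small, take [La³⁺] ≈ 1.44×10⁻² M and [OH⁻] = 3s.
Ksp = [La³⁺][OH⁻]^3 = (1.44×10⁻²)(3s)^3
(3s)^3 = 6.59×10⁻²⁰ / (1.44×10⁻²) = 4.58×10⁻¹⁸
s = 5.53×10⁻⁷ M

5.53×10⁻⁷ M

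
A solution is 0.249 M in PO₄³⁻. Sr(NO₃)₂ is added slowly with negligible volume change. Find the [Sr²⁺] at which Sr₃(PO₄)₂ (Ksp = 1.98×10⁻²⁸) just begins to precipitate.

Precipitation of each salt begins when its ion product equals Ksp.
Sr₃(PO₄)₂(s) ⇌ 3 Sr²⁺(aq) + 2 PO₄³⁻(aq)
Ksp = [Sr²⁺]^3[PO₄³⁻]^2 = [Sr²⁺]^3(0.249)^2
[Sr²⁺]^3 = 1.98×10⁻²⁸ / (0.249)^2 = 3.19×10⁻²⁷
[Sr²⁺] = 1.47×10⁻⁹ M

1.47×10⁻⁹ M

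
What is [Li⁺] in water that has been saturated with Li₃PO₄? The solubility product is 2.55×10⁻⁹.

9.35×10⁻³ M

Li₃PO₄(s) ⇌ 3 Li⁺(aq) + PO₄³⁻(aq)
With molar solubility s: [Li⁺] = 3s, [PO₄³⁻] = s.
Ksp = [Li⁺]^3[PO₄³⁻] = (3s)^3 · s = 27s^4 = 2.55×10⁻⁹
s = 3.12×10⁻³ mol L⁻¹
[Li⁺] = 3s = 9.35×10⁻³ mol L⁻¹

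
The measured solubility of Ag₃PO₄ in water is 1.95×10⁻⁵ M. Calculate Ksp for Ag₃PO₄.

Ag₃PO₄(s) ⇌ 3 Ag⁺(aq) + PO₄³⁻(aq)
Let s be the molar solubility. Then [Ag⁺] = 3s and [PO₄³⁻] = s.
Ksp = [Ag⁺]^3[PO₄³⁻] = (3s)^3 · s = 27s^4
Ksp = 27 × (1.95×10⁻⁵)^4 = 3.90×10⁻¹⁸

Ksp = 3.90×10⁻¹⁸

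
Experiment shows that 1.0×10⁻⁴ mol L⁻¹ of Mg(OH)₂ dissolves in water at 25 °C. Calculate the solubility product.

Mg(OH)₂(s) ⇌ Mg²⁺(aq) + 2 OH⁻(aq)
Call the molar solubility s, so that [Mg²⁺] = s and [OH⁻] = 2s.
Ksp = [Mg²⁺][OH⁻]^2 = s · (2s)^2 = 4s^3
Ksp = 4 × (1.0×10⁻⁴)^3 = 4.0×10⁻¹²

Ksp = 4.0×10⁻¹²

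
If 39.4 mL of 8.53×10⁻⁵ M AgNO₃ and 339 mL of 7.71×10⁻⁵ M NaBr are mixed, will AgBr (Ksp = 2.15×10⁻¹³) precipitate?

Yes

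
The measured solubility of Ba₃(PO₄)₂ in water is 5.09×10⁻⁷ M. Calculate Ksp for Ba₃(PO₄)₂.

Ba₃(PO₄)₂(s) ⇌ 3 Ba²⁺(aq) + 2 PO₄³⁻(aq)
With molar solubility s: [Ba²⁺] = 3s, [PO₄³⁻] = 2s.
Ksp = [Ba²⁺]^3[PO₄³⁻]^2 = (3s)^3 · (2s)^2 = 108s^5
Ksp = 108 × (5.09×10⁻⁷)^5 = 3.69×10⁻³⁰

Ksp = 3.69×10⁻³⁰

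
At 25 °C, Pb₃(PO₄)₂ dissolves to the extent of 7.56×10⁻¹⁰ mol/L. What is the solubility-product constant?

Ksp = 2.67×10⁻⁴⁴

Pb₃(PO₄)₂(s) ⇌ 3 Pb²⁺(aq) + 2 PO₄³⁻(aq)
Call the molar solubility s, so that [Pb²⁺] = 3s and [PO₄³⁻] = 2s.
Ksp = [Pb²⁺]^3[PO₄³⁻]^2 = (3s)^3 · (2s)^2 = 108s^5
Ksp = 108 × (7.56×10⁻¹⁰)^5 = 2.67×10⁻⁴⁴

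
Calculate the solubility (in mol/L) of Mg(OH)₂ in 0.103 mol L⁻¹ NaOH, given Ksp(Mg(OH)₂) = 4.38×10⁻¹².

Mg(OH)₂(s) ⇌ Mg²⁺(aq) + 2 OH⁻(aq)
With OH⁻ already at 0.103 mol L⁻¹ and s small, take [OH⁻] ≈ 0.103 mol L⁻¹ and [Mg²⁺] = s.
Ksp = [Mg²⁺][OH⁻]^2 = s(0.103)^2
s = 4.38×10⁻¹² / (0.103)^2 = 4.13×10⁻¹⁰
s = 4.13×10⁻¹⁰ mol L⁻¹

4.13×10⁻¹⁰ M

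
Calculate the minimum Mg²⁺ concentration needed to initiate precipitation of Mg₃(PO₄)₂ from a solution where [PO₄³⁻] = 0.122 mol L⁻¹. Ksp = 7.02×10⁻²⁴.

7.78×10⁻⁸ M

The threshold for precipitation is Q = Ksp.
Mg₃(PO₄)₂(s) ⇌ 3 Mg²⁺(aq) + 2 PO₄³⁻(aq)
Ksp = [Mg²⁺]^3[PO₄³⁻]^2 = [Mg²⁺]^3(0.122)^2
[Mg²⁺]^3 = 7.02×10⁻²⁴ / (0.122)^2 = 4.72×10⁻²²
[Mg²⁺] = 7.78×10⁻⁸ mol L⁻¹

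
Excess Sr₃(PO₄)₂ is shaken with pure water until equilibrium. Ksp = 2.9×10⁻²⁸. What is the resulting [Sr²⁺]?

Sr₃(PO₄)₂(s) ⇌ 3 Sr²⁺(aq) + 2 PO₄³⁻(aq)
Let s be the molar solubility. Then [Sr²⁺] = 3s and [PO₄³⁻] = 2s.
Ksp = [Sr²⁺]^3[PO₄³⁻]^2 = (3s)^3 · (2s)^2 = 108s^5 = 2.9×10⁻²⁸
s = 1.2×10⁻⁶ M
[Sr²⁺] = 3s = 3.7×10⁻⁶ M

3.7×10⁻⁶ M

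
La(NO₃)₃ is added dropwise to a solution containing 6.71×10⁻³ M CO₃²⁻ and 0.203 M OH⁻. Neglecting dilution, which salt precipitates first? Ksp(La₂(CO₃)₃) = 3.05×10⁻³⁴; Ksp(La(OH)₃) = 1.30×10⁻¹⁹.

The threshold for precipitation is Q = Ksp.
For La₂(CO₃)₃: [La³⁺] = (Ksp/[CO₃²⁻]^3)^(1/2) = 3.18×10⁻¹⁴ M
For La(OH)₃: [La³⁺] = (Ksp/[OH⁻]^3) = 1.55×10⁻¹⁷ M
Since La(OH)₃ needs less La³⁺ to reach saturation, it precipitates first.

La(OH)₃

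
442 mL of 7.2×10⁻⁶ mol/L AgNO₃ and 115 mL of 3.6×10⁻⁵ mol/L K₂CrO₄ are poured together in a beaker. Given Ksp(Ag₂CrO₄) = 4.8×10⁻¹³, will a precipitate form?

After mixing, V = 442 mL + 115 mL = 557 mL.
[Ag⁺] = (7.2×10⁻⁶)(442)/557 = 5.7×10⁻⁶ mol/L
[CrO₄²⁻] = (3.6×10⁻⁵)(115)/557 = 7.4×10⁻⁶ mol/L
Q = [Ag⁺]^2[CrO₄²⁻] = 2.4×10⁻¹⁶
Q = 2.4×10⁻¹⁶ < Ksp = 4.8×10⁻¹³, so the solution is unsaturated and no precipitate forms.

No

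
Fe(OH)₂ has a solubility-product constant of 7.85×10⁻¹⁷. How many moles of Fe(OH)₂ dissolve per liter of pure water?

Fe(OH)₂(s) ⇌ Fe²⁺(aq) + 2 OH⁻(aq)
Let s be the molar solubility. Then [Fe²⁺] = s and [OH⁻] = 2s.
Ksp = [Fe²⁺][OH⁻]^2 = s · (2s)^2 = 4s^3
4s^3 = 7.85×10⁻¹⁷  ⇒  s^3 = 1.96×10⁻¹⁷
s = 2.70×10⁻⁶ mol/L

2.70×10⁻⁶ M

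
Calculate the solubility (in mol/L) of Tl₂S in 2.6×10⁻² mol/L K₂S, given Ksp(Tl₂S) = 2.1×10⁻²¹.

Tl₂S(s) ⇌ 2 Tl⁺(aq) + S²⁻(aq)
S²⁻ is already present at 2.6×10⁻² mol/L. If s mol/L of Tl₂S dissolves, [Tl⁺] = 2s while [S²⁻] ≈ 2.6×10⁻² mol/L.
Ksp = [Tl⁺]^2[S²⁻] = (2s)^2(2.6×10⁻²)
(2s)^2 = 2.1×10⁻²¹ / (2.6×10⁻²) = 8.1×10⁻²⁰
s = 1.4×10⁻¹⁰ mol/L

1.4×10⁻¹⁰ M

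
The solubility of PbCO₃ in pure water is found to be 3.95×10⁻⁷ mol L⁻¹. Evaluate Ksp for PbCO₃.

PbCO₃(s) ⇌ Pb²⁺(aq) + CO₃²⁻(aq)
If s mol/L of PbCO₃ dissolves, [Pb²⁺] = s and [CO₃²⁻] = s.
Ksp = [Pb²⁺][CO₃²⁻] = s · s = s^2
Ksp = (3.95×10⁻⁷)^2 = 1.56×10⁻¹³

Ksp = 1.56×10⁻¹³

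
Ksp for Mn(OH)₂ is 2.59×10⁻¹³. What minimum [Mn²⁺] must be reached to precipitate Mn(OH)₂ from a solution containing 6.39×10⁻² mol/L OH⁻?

The threshold for precipitation is Q = Ksp.
Mn(OH)₂(s) ⇌ Mn²⁺(aq) + 2 OH⁻(aq)
Ksp = [Mn²⁺][OH⁻]^2 = [Mn²⁺](6.39×10⁻²)^2
[Mn²⁺] = 2.59×10⁻¹³ / (6.39×10⁻²)^2 = 6.34×10⁻¹¹
[Mn²⁺] = 6.34×10⁻¹¹ mol/L

6.34×10⁻¹¹ M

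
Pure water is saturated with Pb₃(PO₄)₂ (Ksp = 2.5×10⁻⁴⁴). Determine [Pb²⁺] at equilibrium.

2.2×10⁻⁹ M

Pb₃(PO₄)₂(s) ⇌ 3 Pb²⁺(aq) + 2 PO₄³⁻(aq)
For each mole of Pb₃(PO₄)₂ that dissolves per liter, [Pb²⁺] = 3s and [PO₄³⁻] = 2s; let s denote this solubility.
Ksp = [Pb²⁺]^3[PO₄³⁻]^2 = (3s)^3 · (2s)^2 = 108s^5 = 2.5×10⁻⁴⁴
s = 7.5×10⁻¹⁰ mol L⁻¹
[Pb²⁺] = 3s = 2.2×10⁻⁹ mol L⁻¹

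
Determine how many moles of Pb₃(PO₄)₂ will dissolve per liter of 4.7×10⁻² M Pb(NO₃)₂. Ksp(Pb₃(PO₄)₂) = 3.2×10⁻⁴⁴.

8.8×10⁻²¹ M

Pb₃(PO₄)₂(s) ⇌ 3 Pb²⁺(aq) + 2 PO₄³⁻(aq)
Pb²⁺ is already present at 4.7×10⁻² M. If s mol/L of Pb₃(PO₄)₂ dissolves, [PO₄³⁻] = 2s while [Pb²⁺] ≈ 4.7×10⁻² M.
Ksp = [Pb²⁺]^3[PO₄³⁻]^2 = (4.7×10⁻²)^3(2s)^2
(2s)^2 = 3.2×10⁻⁴⁴ / (4.7×10⁻²)^3 = 3.1×10⁻⁴⁰
s = 8.8×10⁻²¹ M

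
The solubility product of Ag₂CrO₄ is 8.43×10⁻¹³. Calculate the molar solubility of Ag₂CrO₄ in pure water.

5.95×10⁻⁵ M

Ag₂CrO₄(s) ⇌ 2 Ag⁺(aq) + CrO₄²⁻(aq)
Let s be the molar solubility. Then [Ag⁺] = 2s and [CrO₄²⁻] = s.
Ksp = [Ag⁺]^2[CrO₄²⁻] = (2s)^2 · s = 4s^3
4s^3 = 8.43×10⁻¹³  ⇒  s^3 = 2.11×10⁻¹³
s = 5.95×10⁻⁵ M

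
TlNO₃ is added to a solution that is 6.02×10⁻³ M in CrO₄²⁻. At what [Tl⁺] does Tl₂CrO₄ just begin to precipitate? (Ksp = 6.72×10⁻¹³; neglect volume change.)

1.06×10⁻⁵ M

A salt starts to precipitate once the ion product Q reaches its Ksp.
Tl₂CrO₄(s) ⇌ 2 Tl⁺(aq) + CrO₄²⁻(aq)
Ksp = [Tl⁺]^2[CrO₄²⁻] = [Tl⁺]^2(6.02×10⁻³)
[Tl⁺]^2 = 6.72×10⁻¹³ / (6.02×10⁻³) = 1.12×10⁻¹⁰
[Tl⁺] = 1.06×10⁻⁵ M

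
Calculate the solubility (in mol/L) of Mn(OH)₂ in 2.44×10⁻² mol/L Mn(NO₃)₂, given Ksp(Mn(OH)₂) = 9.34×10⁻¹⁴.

9.78×10⁻⁷ M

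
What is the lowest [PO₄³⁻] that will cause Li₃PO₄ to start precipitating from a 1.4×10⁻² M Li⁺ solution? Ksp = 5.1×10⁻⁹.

Precipitation begins when Q = Ksp.
Li₃PO₄(s) ⇌ 3 Li⁺(aq) + PO₄³⁻(aq)
Ksp = [Li⁺]^3[PO₄³⁻] = [PO₄³⁻](1.4×10⁻²)^3
[PO₄³⁻] = 5.1×10⁻⁹ / (1.4×10⁻²)^3 = 1.9×10⁻³
[PO₄³⁻] = 1.9×10⁻³ M

1.9×10⁻³ M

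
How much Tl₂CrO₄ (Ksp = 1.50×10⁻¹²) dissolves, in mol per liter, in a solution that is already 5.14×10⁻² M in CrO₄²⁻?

Tl₂CrO₄(s) ⇌ 2 Tl⁺(aq) + CrO₄²⁻(aq)
Let s be the solubility of Tl₂CrO₄ here. The common ion gives [CrO₄²⁻] ≈ 5.14×10⁻² M, and [Tl⁺] = 2s.
Ksp = [Tl⁺]^2[CrO₄²⁻] = (2s)^2(5.14×10⁻²)
(2s)^2 = 1.50×10⁻¹² / (5.14×10⁻²) = 2.92×10⁻¹¹
s = 2.70×10⁻⁶ M

2.70×10⁻⁶ M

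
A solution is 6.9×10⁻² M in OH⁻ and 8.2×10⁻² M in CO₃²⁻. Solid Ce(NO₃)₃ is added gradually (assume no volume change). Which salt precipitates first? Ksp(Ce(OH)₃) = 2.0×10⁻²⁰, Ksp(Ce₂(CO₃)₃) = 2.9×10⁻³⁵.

Ce(OH)₃

The threshold for precipitation is Q = Ksp.
For Ce(OH)₃: [Ce³⁺] = (Ksp/[OH⁻]^3) = 6.1×10⁻¹⁷ M
For Ce₂(CO₃)₃: [Ce³⁺] = (Ksp/[CO₃²⁻]^3)^(1/2) = 2.3×10⁻¹⁶ M
Since Ce(OH)₃ needs less Ce³⁺ to reach saturation, it precipitates first.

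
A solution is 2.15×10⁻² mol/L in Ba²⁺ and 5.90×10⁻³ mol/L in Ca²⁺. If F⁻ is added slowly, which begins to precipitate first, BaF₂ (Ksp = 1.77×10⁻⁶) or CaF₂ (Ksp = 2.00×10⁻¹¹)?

CaF₂

Each salt precipitates once Q = Ksp for that salt.
For BaF₂: [F⁻] = (Ksp/[Ba²⁺])^(1/2) = 9.07×10⁻³ mol/L
For CaF₂: [F⁻] = (Ksp/[Ca²⁺])^(1/2) = 5.82×10⁻⁵ mol/L
Since CaF₂ needs less F⁻ to reach saturation, it precipitates first.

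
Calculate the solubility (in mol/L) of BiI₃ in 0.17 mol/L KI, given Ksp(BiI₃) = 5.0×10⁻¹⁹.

1.0×10⁻¹⁶ M

BiI₃(s) ⇌ Bi³⁺(aq) + 3 I⁻(aq)
Let s be the solubility of BiI₃ here. The common ion gives [I⁻] ≈ 0.17 mol/L, and [Bi³⁺] = s.
Ksp = [Bi³⁺][I⁻]^3 = s(0.17)^3
s = 5.0×10⁻¹⁹ / (0.17)^3 = 1.0×10⁻¹⁶
s = 1.0×10⁻¹⁶ mol/L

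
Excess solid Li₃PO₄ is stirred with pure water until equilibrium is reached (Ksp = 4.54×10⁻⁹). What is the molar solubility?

Li₃PO₄(s) ⇌ 3 Li⁺(aq) + PO₄³⁻(aq)
Let s be the molar solubility. Then [Li⁺] = 3s and [PO₄³⁻] = s.
Ksp = [Li⁺]^3[PO₄³⁻] = (3s)^3 · s = 27s^4
27s^4 = 4.54×10⁻⁹  ⇒  s^4 = 1.68×10⁻¹⁰
s = 3.60×10⁻³ M

3.60×10⁻³ M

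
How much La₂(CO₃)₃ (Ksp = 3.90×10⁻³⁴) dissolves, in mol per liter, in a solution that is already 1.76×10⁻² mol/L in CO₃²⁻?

La₂(CO₃)₃(s) ⇌ 2 La³⁺(aq) + 3 CO₃²⁻(aq)
The solution already contains CO₃²⁻ at 1.76×10⁻² mol/L. Let s be the molar solubility of La₂(CO₃)₃.
[CO₃²⁻] ≈ 1.76×10⁻² mol/L (common ion dominates); [La³⁺] = 2s.
Ksp = [La³⁺]^2[CO₃²⁻]^3 = (2s)^2(1.76×10⁻²)^3
(2s)^2 = 3.90×10⁻³⁴ / (1.76×10⁻²)^3 = 7.15×10⁻²⁹
s = 4.23×10⁻¹⁵ mol/L

4.23×10⁻¹⁵ M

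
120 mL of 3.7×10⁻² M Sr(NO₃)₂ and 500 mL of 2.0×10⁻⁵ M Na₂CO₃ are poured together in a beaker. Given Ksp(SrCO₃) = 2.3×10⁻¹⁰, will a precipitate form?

After mixing, V = 120 mL + 500 mL = 620 mL.
[Sr²⁺] = (3.7×10⁻²)(120)/620 = 7.2×10⁻³ M
[CO₃²⁻] = (2.0×10⁻⁵)(500)/620 = 1.6×10⁻⁵ M
Q = [Sr²⁺][CO₃²⁻] = 1.2×10⁻⁷
Since Q (1.2×10⁻⁷) exceeds Ksp (2.3×10⁻¹⁰), SrCO₃ will precipitate.

Yes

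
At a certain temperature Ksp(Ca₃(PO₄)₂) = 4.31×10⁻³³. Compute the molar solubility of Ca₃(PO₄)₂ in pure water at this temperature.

Ca₃(PO₄)₂(s) ⇌ 3 Ca²⁺(aq) + 2 PO₄³⁻(aq)
With molar solubility s: [Ca²⁺] = 3s, [PO₄³⁻] = 2s.
Ksp = [Ca²⁺]^3[PO₄³⁻]^2 = (3s)^3 · (2s)^2 = 108s^5
108s^5 = 4.31×10⁻³³  ⇒  s^5 = 3.99×10⁻³⁵
s = 1.32×10⁻⁷ mol/L

1.32×10⁻⁷ M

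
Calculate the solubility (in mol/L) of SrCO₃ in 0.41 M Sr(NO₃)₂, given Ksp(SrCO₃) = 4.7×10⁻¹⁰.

1.1×10⁻⁹ M

SrCO₃(s) ⇌ Sr²⁺(aq) + CO₃²⁻(aq)
Sr²⁺ is already present at 0.41 M. If s mol/L of SrCO₃ dissolves, [CO₃²⁻] = s while [Sr²⁺] ≈ 0.41 M.
Ksp = [Sr²⁺][CO₃²⁻] = (0.41)s
s = 4.7×10⁻¹⁰ / (0.41) = 1.1×10⁻⁹
s = 1.1×10⁻⁹ M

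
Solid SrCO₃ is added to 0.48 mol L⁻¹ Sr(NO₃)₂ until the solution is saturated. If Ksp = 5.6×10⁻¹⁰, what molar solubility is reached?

SrCO₃(s) ⇌ Sr²⁺(aq) + CO₃²⁻(aq)
The solution already contains Sr²⁺ at 0.48 mol L⁻¹. Let s be the molar solubility of SrCO₃.
[Sr²⁺] ≈ 0.48 mol L⁻¹ (common ion dominates); [CO₃²⁻] = s.
Ksp = [Sr²⁺][CO₃²⁻] = (0.48)s
s = 5.6×10⁻¹⁰ / (0.48) = 1.2×10⁻⁹
s = 1.2×10⁻⁹ mol L⁻¹

1.2×10⁻⁹ M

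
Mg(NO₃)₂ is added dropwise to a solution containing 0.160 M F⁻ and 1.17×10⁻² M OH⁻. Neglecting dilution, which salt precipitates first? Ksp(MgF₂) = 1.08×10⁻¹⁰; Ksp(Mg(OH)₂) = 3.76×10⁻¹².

The threshold for precipitation is Q = Ksp.
For MgF₂: [Mg²⁺] = (Ksp/[F⁻]^2) = 4.22×10⁻⁹ M
For Mg(OH)₂: [Mg²⁺] = (Ksp/[OH⁻]^2) = 2.75×10⁻⁸ M
Since MgF₂ needs less Mg²⁺ to reach saturation, it precipitates first.

MgF₂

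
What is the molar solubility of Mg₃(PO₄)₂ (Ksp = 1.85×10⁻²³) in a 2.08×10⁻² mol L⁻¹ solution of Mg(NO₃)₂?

Mg₃(PO₄)₂(s) ⇌ 3 Mg²⁺(aq) + 2 PO₄³⁻(aq)
With Mg²⁺ already at 2.08×10⁻² mol L⁻¹ and s small, take [Mg²⁺] ≈ 2.08×10⁻² mol L⁻¹ and [PO₄³⁻] = 2s.
Ksp = [Mg²⁺]^3[PO₄³⁻]^2 = (2.08×10⁻²)^3(2s)^2
(2s)^2 = 1.85×10⁻²³ / (2.08×10⁻²)^3 = 2.06×10⁻¹⁸
s = 7.17×10⁻¹⁰ mol L⁻¹

7.17×10⁻¹⁰ M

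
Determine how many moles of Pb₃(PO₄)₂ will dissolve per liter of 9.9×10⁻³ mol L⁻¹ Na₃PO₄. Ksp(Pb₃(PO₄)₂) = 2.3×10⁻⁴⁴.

2.1×10⁻¹⁴ M

Pb₃(PO₄)₂(s) ⇌ 3 Pb²⁺(aq) + 2 PO₄³⁻(aq)
The solution already contains PO₄³⁻ at 9.9×10⁻³ mol L⁻¹. Let s be the molar solubility of Pb₃(PO₄)₂.
[PO₄³⁻] ≈ 9.9×10⁻³ mol L⁻¹ (common ion dominates); [Pb²⁺] = 3s.
Ksp = [Pb²⁺]^3[PO₄³⁻]^2 = (3s)^3(9.9×10⁻³)^2
(3s)^3 = 2.3×10⁻⁴⁴ / (9.9×10⁻³)^2 = 2.3×10⁻⁴⁰
s = 2.1×10⁻¹⁴ mol L⁻¹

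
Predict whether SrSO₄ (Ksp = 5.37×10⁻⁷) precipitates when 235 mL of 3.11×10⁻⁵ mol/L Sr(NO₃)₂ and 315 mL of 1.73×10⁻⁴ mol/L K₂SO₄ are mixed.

The combined volume is 550 mL.
[Sr²⁺] = (3.11×10⁻⁵)(235)/550 = 1.33×10⁻⁵ mol/L
[SO₄²⁻] = (1.73×10⁻⁴)(315)/550 = 9.91×10⁻⁵ mol/L
Q = [Sr²⁺][SO₄²⁻] = 1.32×10⁻⁹
Since Q (1.32×10⁻⁹) is less than Ksp (5.37×10⁻⁷), no SrSO₄ precipitates.

No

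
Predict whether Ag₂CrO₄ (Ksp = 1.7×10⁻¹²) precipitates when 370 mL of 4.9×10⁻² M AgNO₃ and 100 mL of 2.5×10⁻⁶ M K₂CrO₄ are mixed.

Yes

After mixing, V = 370 mL + 100 mL = 470 mL.
[Ag⁺] = (4.9×10⁻²)(370)/470 = 3.9×10⁻² M
[CrO₄²⁻] = (2.5×10⁻⁶)(100)/470 = 5.3×10⁻⁷ M
Q = [Ag⁺]^2[CrO₄²⁻] = 7.9×10⁻¹⁰
Since Q (7.9×10⁻¹⁰) exceeds Ksp (1.7×10⁻¹²), Ag₂CrO₄ will precipitate.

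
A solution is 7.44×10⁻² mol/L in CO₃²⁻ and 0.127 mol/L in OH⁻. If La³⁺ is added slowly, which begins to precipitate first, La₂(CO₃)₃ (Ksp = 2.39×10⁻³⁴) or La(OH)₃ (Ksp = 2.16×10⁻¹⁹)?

La(OH)₃

Each salt precipitates once Q = Ksp for that salt.
For La₂(CO₃)₃: [La³⁺] = (Ksp/[CO₃²⁻]^3)^(1/2) = 7.62×10⁻¹⁶ mol/L
For La(OH)₃: [La³⁺] = (Ksp/[OH⁻]^3) = 1.05×10⁻¹⁶ mol/L
Since La(OH)₃ needs less La³⁺ to reach saturation, it precipitates first.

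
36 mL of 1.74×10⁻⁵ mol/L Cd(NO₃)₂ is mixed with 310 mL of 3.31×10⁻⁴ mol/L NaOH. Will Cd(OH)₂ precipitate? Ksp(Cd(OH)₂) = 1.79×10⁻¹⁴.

Yes

Total volume after mixing = 36 + 310 = 346 mL.
[Cd²⁺] = (1.74×10⁻⁵)(36)/346 = 1.81×10⁻⁶ mol/L
[OH⁻] = (3.31×10⁻⁴)(310)/346 = 2.97×10⁻⁴ mol/L
Q = [Cd²⁺][OH⁻]^2 = 1.59×10⁻¹³
Since Q (1.59×10⁻¹³) exceeds Ksp (1.79×10⁻¹⁴), Cd(OH)₂ will precipitate.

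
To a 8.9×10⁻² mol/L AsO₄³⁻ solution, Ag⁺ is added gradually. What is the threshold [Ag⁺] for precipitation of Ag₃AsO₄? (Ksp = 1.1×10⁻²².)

A salt starts to precipitate once the ion product Q reaches its Ksp.
Ag₃AsO₄(s) ⇌ 3 Ag⁺(aq) + AsO₄³⁻(aq)
Ksp = [Ag⁺]^3[AsO₄³⁻] = [Ag⁺]^3(8.9×10⁻²)
[Ag⁺]^3 = 1.1×10⁻²² / (8.9×10⁻²) = 1.2×10⁻²¹
[Ag⁺] = 1.1×10⁻⁷ mol/L

1.1×10⁻⁷ M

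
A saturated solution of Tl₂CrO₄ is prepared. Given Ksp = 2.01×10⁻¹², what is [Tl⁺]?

Tl₂CrO₄(s) ⇌ 2 Tl⁺(aq) + CrO₄²⁻(aq)
Call the molar solubility s, so that [Tl⁺] = 2s and [CrO₄²⁻] = s.
Ksp = [Tl⁺]^2[CrO₄²⁻] = (2s)^2 · s = 4s^3 = 2.01×10⁻¹²
s = 7.95×10⁻⁵ mol/L
[Tl⁺] = 2s = 1.59×10⁻⁴ mol/L

1.59×10⁻⁴ M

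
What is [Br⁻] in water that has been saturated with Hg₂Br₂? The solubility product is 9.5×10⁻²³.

Hg₂Br₂(s) ⇌ Hg₂²⁺(aq) + 2 Br⁻(aq)
If s mol/L of Hg₂Br₂ dissolves, [Hg₂²⁺] = s and [Br⁻] = 2s.
Ksp = [Hg₂²⁺][Br⁻]^2 = s · (2s)^2 = 4s^3 = 9.5×10⁻²³
s = 2.9×10⁻⁸ M
[Br⁻] = 2s = 5.7×10⁻⁸ M

5.7×10⁻⁸ M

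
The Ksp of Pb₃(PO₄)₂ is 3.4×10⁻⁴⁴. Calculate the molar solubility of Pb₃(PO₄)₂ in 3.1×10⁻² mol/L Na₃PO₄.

1.1×10⁻¹⁴ M

Pb₃(PO₄)₂(s) ⇌ 3 Pb²⁺(aq) + 2 PO₄³⁻(aq)
PO₄³⁻ is already present at 3.1×10⁻² mol/L. If s mol/L of Pb₃(PO₄)₂ dissolves, [Pb²⁺] = 3s while [PO₄³⁻] ≈ 3.1×10⁻² mol/L.
Ksp = [Pb²⁺]^3[PO₄³⁻]^2 = (3s)^3(3.1×10⁻²)^2
(3s)^3 = 3.4×10⁻⁴⁴ / (3.1×10⁻²)^2 = 3.5×10⁻⁴¹
s = 1.1×10⁻¹⁴ mol/L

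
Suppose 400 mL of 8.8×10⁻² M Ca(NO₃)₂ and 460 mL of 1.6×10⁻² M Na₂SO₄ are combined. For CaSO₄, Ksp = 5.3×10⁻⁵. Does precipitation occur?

After mixing, V = 400 mL + 460 mL = 860 mL.
[Ca²⁺] = (8.8×10⁻²)(400)/860 = 4.1×10⁻² M
[SO₄²⁻] = (1.6×10⁻²)(460)/860 = 8.6×10⁻³ M
Q = [Ca²⁺][SO₄²⁻] = 3.5×10⁻⁴
Q = 3.5×10⁻⁴ > Ksp = 5.3×10⁻⁵, so the solution is supersaturated and CaSO₄ precipitates.

Yes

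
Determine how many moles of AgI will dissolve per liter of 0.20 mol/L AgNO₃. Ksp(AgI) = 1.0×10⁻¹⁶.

5.0×10⁻¹⁶ M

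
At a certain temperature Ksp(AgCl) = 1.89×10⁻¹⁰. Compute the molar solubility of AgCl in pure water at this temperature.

1.37×10⁻⁵ M

AgCl(s) ⇌ Ag⁺(aq) + Cl⁻(aq)
Call the molar solubility s, so that [Ag⁺] = s and [Cl⁻] = s.
Ksp = [Ag⁺][Cl⁻] = s · s = s^2
s^2 = 1.89×10⁻¹⁰
s = 1.37×10⁻⁵ mol L⁻¹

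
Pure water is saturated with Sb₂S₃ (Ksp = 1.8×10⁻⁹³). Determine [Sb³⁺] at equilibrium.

Sb₂S₃(s) ⇌ 2 Sb³⁺(aq) + 3 S²⁻(aq)
If s mol/L of Sb₂S₃ dissolves, [Sb³⁺] = 2s and [S²⁻] = 3s.
Ksp = [Sb³⁺]^2[S²⁻]^3 = (2s)^2 · (3s)^3 = 108s^5 = 1.8×10⁻⁹³
s = 1.1×10⁻¹⁹ M
[Sb³⁺] = 2s = 2.2×10⁻¹⁹ M

2.2×10⁻¹⁹ M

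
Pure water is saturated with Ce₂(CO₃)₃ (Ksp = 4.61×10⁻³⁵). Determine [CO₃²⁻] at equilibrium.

1.60×10⁻⁷ M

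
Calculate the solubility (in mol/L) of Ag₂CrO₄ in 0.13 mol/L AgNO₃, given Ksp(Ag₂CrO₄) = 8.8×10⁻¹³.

5.2×10⁻¹¹ M

Ag₂CrO₄(s) ⇌ 2 Ag⁺(aq) + CrO₄²⁻(aq)
Ag⁺ is already present at 0.13 mol/L. If s mol/L of Ag₂CrO₄ dissolves, [CrO₄²⁻] = s while [Ag⁺] ≈ 0.13 mol/L.
Ksp = [Ag⁺]^2[CrO₄²⁻] = (0.13)^2s
s = 8.8×10⁻¹³ / (0.13)^2 = 5.2×10⁻¹¹
s = 5.2×10⁻¹¹ mol/L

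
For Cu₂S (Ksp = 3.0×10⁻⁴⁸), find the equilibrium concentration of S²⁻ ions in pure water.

9.1×10⁻¹⁷ M

Cu₂S(s) ⇌ 2 Cu⁺(aq) + S²⁻(aq)
For each mole of Cu₂S that dissolves per liter, [Cu⁺] = 2s and [S²⁻] = s; let s denote this solubility.
Ksp = [Cu⁺]^2[S²⁻] = (2s)^2 · s = 4s^3 = 3.0×10⁻⁴⁸
s = 9.1×10⁻¹⁷ M
[S²⁻] = s = 9.1×10⁻¹⁷ M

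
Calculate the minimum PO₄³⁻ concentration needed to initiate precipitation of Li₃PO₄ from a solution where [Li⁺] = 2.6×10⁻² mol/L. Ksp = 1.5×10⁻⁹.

Precipitation of each salt begins when its ion product equals Ksp.
Li₃PO₄(s) ⇌ 3 Li⁺(aq) + PO₄³⁻(aq)
Ksp = [Li⁺]^3[PO₄³⁻] = [PO₄³⁻](2.6×10⁻²)^3
[PO₄³⁻] = 1.5×10⁻⁹ / (2.6×10⁻²)^3 = 8.5×10⁻⁵
[PO₄³⁻] = 8.5×10⁻⁵ mol/L

8.5×10⁻⁵ M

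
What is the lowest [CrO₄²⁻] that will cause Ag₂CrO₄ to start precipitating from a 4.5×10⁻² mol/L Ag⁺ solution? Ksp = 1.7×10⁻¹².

8.4×10⁻¹⁰ M

Each salt precipitates once Q = Ksp for that salt.
Ag₂CrO₄(s) ⇌ 2 Ag⁺(aq) + CrO₄²⁻(aq)
Ksp = [Ag⁺]^2[CrO₄²⁻] = [CrO₄²⁻](4.5×10⁻²)^2
[CrO₄²⁻] = 1.7×10⁻¹² / (4.5×10⁻²)^2 = 8.4×10⁻¹⁰
[CrO₄²⁻] = 8.4×10⁻¹⁰ mol/L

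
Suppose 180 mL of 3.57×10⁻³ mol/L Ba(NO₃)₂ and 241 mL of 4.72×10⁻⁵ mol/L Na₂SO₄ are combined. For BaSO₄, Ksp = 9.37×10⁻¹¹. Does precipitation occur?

Yes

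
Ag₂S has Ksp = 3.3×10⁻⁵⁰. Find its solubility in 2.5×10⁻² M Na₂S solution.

Ag₂S(s) ⇌ 2 Ag⁺(aq) + S²⁻(aq)
The solution already contains S²⁻ at 2.5×10⁻² M. Let s be the molar solubility of Ag₂S.
[S²⁻] ≈ 2.5×10⁻² M (common ion dominates); [Ag⁺] = 2s.
Ksp = [Ag⁺]^2[S²⁻] = (2s)^2(2.5×10⁻²)
(2s)^2 = 3.3×10⁻⁵⁰ / (2.5×10⁻²) = 1.3×10⁻⁴⁸
s = 5.7×10⁻²⁵ M

5.7×10⁻²⁵ M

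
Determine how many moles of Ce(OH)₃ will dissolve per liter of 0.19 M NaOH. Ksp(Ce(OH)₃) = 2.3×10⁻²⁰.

Ce(OH)₃(s) ⇌ Ce³⁺(aq) + 3 OH⁻(aq)
With OH⁻ already at 0.19 M and s small, take [OH⁻] ≈ 0.19 M and [Ce³⁺] = s.
Ksp = [Ce³⁺][OH⁻]^3 = s(0.19)^3
s = 2.3×10⁻²⁰ / (0.19)^3 = 3.4×10⁻¹⁸
s = 3.4×10⁻¹⁸ M

3.4×10⁻¹⁸ M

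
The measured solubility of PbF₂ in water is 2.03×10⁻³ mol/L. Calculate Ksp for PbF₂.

PbF₂(s) ⇌ Pb²⁺(aq) + 2 F⁻(aq)
Call the molar solubility s, so that [Pb²⁺] = s and [F⁻] = 2s.
Ksp = [Pb²⁺][F⁻]^2 = s · (2s)^2 = 4s^3
Ksp = 4 × (2.03×10⁻³)^3 = 3.35×10⁻⁸

Ksp = 3.35×10⁻⁸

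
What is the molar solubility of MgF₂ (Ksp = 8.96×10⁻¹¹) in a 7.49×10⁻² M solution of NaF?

MgF₂(s) ⇌ Mg²⁺(aq) + 2 F⁻(aq)
With F⁻ already at 7.49×10⁻² M and s small, take [F⁻] ≈ 7.49×10⁻² M and [Mg²⁺] = s.
Ksp = [Mg²⁺][F⁻]^2 = s(7.49×10⁻²)^2
s = 8.96×10⁻¹¹ / (7.49×10⁻²)^2 = 1.60×10⁻⁸
s = 1.60×10⁻⁸ M

1.60×10⁻⁸ M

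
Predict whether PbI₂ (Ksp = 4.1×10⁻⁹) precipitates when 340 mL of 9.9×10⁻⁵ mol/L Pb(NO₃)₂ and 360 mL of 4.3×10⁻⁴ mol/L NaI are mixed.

No

Total volume after mixing = 340 + 360 = 700 mL.
[Pb²⁺] = (9.9×10⁻⁵)(340)/700 = 4.8×10⁻⁵ mol/L
[I⁻] = (4.3×10⁻⁴)(360)/700 = 2.2×10⁻⁴ mol/L
Q = [Pb²⁺][I⁻]^2 = 2.4×10⁻¹²
Q < Ksp (2.4×10⁻¹² vs 4.1×10⁻⁹); the solution remains unsaturated and no precipitate forms.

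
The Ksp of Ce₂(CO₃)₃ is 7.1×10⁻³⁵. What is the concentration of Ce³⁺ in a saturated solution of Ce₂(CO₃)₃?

Ce₂(CO₃)₃(s) ⇌ 2 Ce³⁺(aq) + 3 CO₃²⁻(aq)
Call the molar solubility s, so that [Ce³⁺] = 2s and [CO₃²⁻] = 3s.
Ksp = [Ce³⁺]^2[CO₃²⁻]^3 = (2s)^2 · (3s)^3 = 108s^5 = 7.1×10⁻³⁵
s = 5.8×10⁻⁸ mol/L
[Ce³⁺] = 2s = 1.2×10⁻⁷ mol/L

1.2×10⁻⁷ M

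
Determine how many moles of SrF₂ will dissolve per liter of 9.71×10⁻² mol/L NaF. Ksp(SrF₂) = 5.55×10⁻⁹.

SrF₂(s) ⇌ Sr²⁺(aq) + 2 F⁻(aq)
With F⁻ already at 9.71×10⁻² mol/L and s small, take [F⁻] ≈ 9.71×10⁻² mol/L and [Sr²⁺] = s.
Ksp = [Sr²⁺][F⁻]^2 = s(9.71×10⁻²)^2
s = 5.55×10⁻⁹ / (9.71×10⁻²)^2 = 5.89×10⁻⁷
s = 5.89×10⁻⁷ mol/L

5.89×10⁻⁷ M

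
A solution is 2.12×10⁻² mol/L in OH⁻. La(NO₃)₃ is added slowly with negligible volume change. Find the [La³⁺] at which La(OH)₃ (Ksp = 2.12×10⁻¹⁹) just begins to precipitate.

2.22×10⁻¹⁴ M

Precipitation of each salt begins when its ion product equals Ksp.
La(OH)₃(s) ⇌ La³⁺(aq) + 3 OH⁻(aq)
Ksp = [La³⁺][OH⁻]^3 = [La³⁺](2.12×10⁻²)^3
[La³⁺] = 2.12×10⁻¹⁹ / (2.12×10⁻²)^3 = 2.22×10⁻¹⁴
[La³⁺] = 2.22×10⁻¹⁴ mol/L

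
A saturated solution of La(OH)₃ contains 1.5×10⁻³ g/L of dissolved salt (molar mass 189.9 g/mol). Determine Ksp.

Convert to molarity: s = 1.5×10⁻³ / 189.9 = 7.899×10⁻⁶ mol/L
La(OH)₃(s) ⇌ La³⁺(aq) + 3 OH⁻(aq)
Let s be the molar solubility. Then [La³⁺] = s and [OH⁻] = 3s.
Ksp = [La³⁺][OH⁻]^3 = s · (3s)^3 = 27s^4
Ksp = 27 × (7.899×10⁻⁶)^4 = 1.1×10⁻¹⁹

Ksp = 1.1×10⁻¹⁹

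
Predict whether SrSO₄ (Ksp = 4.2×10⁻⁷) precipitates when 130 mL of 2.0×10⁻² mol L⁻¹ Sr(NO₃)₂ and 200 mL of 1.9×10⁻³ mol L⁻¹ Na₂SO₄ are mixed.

Yes

Total volume after mixing = 130 + 200 = 330 mL.
[Sr²⁺] = (2.0×10⁻²)(130)/330 = 7.9×10⁻³ mol L⁻¹
[SO₄²⁻] = (1.9×10⁻³)(200)/330 = 1.2×10⁻³ mol L⁻¹
Q = [Sr²⁺][SO₄²⁻] = 9.1×10⁻⁶
Q = 9.1×10⁻⁶ > Ksp = 4.2×10⁻⁷, so the solution is supersaturated and SrSO₄ precipitates.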